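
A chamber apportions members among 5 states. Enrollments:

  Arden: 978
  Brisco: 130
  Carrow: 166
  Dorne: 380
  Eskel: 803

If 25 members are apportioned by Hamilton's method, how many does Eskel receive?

8

The standard divisor is 2457/25 ≈ 98.28.
Standard quotas: Arden 9.951, Brisco 1.323, Carrow 1.689, Dorne 3.867, Eskel 8.171.
Lower quotas: Arden 9, Brisco 1, Carrow 1, Dorne 3, Eskel 8 (sum 22, leaving 3 seats).
Remainders in descending order: Arden 0.951, Dorne 0.867, Carrow 0.689, Brisco 0.323, Eskel 0.171.
Largest remainders: Arden, Dorne, Carrow receive the extra seats.
Eskel receives 8.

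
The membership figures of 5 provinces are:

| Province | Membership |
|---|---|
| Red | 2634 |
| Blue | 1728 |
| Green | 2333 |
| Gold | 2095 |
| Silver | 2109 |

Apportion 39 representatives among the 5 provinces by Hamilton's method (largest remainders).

Red=9; Blue=6; Green=8; Gold=8; Silver=8

The standard divisor is 10899/39 ≈ 279.462.
Standard quotas: Red 9.425, Blue 6.183, Green 8.348, Gold 7.497, Silver 7.547.
Lower quotas: Red 9, Blue 6, Green 8, Gold 7, Silver 7 (sum 37, leaving 2 seats).
Remainders in descending order: Silver 0.547, Gold 0.497, Red 0.425, Green 0.348, Blue 0.183.
Largest remainders: Silver, Gold receive the extra seats.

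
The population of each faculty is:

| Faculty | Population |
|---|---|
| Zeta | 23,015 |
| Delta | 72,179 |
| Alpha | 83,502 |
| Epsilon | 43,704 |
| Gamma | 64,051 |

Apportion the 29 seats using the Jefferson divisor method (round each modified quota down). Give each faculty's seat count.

Zeta 2, Delta 7, Alpha 9, Epsilon 4, Gamma 7

Standard divisor 286451/29 ≈ 9877.621; standard quotas: Zeta 2.330, Delta 7.307, Alpha 8.454, Epsilon 4.425, Gamma 6.484.
Rounding down gives 2, 7, 8, 4, 6 = 27 seats, so the divisor must be adjusted.
With modified divisor 9100: modified quotas Zeta 2.529, Delta 7.932, Alpha 9.176, Epsilon 4.803, Gamma 7.039.
Rounding down: Zeta 2, Delta 7, Alpha 9, Epsilon 4, Gamma 7 (total 29).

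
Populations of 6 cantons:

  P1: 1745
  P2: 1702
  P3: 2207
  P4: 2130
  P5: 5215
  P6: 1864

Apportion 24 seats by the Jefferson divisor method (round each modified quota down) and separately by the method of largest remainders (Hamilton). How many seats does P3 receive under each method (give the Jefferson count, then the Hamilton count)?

Jefferson: P1 3, P2 3, P3 3, P4 3, P5 9, P6 3.
Hamilton: P1 3, P2 3, P3 4, P4 3, P5 8, P6 3.
P3 gets 3 under Jefferson and 4 under Hamilton.

3 and 4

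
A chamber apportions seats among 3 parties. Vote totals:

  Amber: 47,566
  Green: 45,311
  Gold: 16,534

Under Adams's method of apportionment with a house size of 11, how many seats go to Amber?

Standard divisor 109411/11 ≈ 9946.455; standard quotas: Amber 4.782, Green 4.555, Gold 1.662.
Rounding up gives 5, 5, 2 = 12 seats, so the divisor must be adjusted.
With modified divisor 11600: modified quotas Amber 4.101, Green 3.906, Gold 1.425.
Rounding up: Amber 5, Green 4, Gold 2 (total 11).
Amber receives 5.

5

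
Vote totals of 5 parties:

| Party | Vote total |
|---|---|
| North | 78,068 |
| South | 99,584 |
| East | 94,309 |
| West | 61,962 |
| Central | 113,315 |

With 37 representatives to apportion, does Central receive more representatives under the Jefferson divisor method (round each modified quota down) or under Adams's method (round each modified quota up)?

Jefferson

Jefferson: North 6, South 8, East 8, West 5, Central 10.
Adams: North 7, South 8, East 8, West 5, Central 9.
Central gets 10 under Jefferson and 9 under Adams.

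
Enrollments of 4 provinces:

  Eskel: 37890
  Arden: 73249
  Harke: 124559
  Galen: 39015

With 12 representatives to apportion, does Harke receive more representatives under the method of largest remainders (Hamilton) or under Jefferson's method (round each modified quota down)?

Jefferson

Hamilton: Eskel 2, Arden 3, Harke 5, Galen 2.
Jefferson: Eskel 1, Arden 3, Harke 6, Galen 2.
Harke gets 5 under Hamilton and 6 under Jefferson.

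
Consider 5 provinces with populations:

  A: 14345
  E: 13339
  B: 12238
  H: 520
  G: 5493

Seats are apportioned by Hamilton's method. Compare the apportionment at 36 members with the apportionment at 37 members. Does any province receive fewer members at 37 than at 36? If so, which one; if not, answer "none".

At 36 seats: A 11, E 11, B 10, H 0, G 4.
At 37 seats: A 12, E 11, B 10, H 0, G 4.
No province's allocation decreased.

none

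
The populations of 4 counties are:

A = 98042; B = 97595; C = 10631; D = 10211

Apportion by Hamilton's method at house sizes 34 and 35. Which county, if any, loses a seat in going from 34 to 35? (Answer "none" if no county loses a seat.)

D

At 34 seats: A 15, B 15, C 2, D 2.
At 35 seats: A 16, B 16, C 2, D 1.
D drops from 2 to 1.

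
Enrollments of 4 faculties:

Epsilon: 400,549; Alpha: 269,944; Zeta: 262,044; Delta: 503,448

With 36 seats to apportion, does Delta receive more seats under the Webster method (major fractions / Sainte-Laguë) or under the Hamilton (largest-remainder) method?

Webster: Epsilon 10, Alpha 7, Zeta 7, Delta 12.
Hamilton: Epsilon 10, Alpha 7, Zeta 6, Delta 13.
Delta gets 12 under Webster and 13 under Hamilton.

Hamilton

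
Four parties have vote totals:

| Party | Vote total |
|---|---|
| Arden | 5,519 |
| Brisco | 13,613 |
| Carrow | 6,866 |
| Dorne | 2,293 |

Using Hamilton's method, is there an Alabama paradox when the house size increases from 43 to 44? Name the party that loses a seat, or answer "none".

Dorne

At 43 seats: Arden 8, Brisco 21, Carrow 10, Dorne 4.
At 44 seats: Arden 9, Brisco 21, Carrow 11, Dorne 3.
Dorne drops from 4 to 3.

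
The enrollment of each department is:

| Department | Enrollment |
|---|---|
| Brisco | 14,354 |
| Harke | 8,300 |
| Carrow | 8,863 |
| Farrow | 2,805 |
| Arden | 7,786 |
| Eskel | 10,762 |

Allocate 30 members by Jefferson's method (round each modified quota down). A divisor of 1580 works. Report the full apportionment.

Brisco: 9, Harke: 5, Carrow: 5, Farrow: 1, Arden: 4, Eskel: 6

With modified divisor 1580: modified quotas Brisco 9.085, Harke 5.253, Carrow 5.609, Farrow 1.775, Arden 4.928, Eskel 6.811.
Rounding down: Brisco 9, Harke 5, Carrow 5, Farrow 1, Arden 4, Eskel 6 (total 30).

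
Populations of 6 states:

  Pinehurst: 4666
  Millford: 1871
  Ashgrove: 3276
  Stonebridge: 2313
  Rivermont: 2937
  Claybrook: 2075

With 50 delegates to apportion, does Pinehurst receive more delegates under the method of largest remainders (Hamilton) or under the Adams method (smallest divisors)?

Hamilton

Hamilton: Pinehurst 14, Millford 5, Ashgrove 9, Stonebridge 7, Rivermont 9, Claybrook 6.
Adams: Pinehurst 13, Millford 6, Ashgrove 9, Stonebridge 7, Rivermont 9, Claybrook 6.
Pinehurst gets 14 under Hamilton and 13 under Adams.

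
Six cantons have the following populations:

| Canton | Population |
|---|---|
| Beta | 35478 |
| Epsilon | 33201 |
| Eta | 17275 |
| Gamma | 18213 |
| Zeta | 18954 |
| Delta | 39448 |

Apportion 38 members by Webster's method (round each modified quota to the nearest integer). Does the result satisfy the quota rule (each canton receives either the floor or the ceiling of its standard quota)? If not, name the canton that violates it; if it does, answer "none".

Standard quotas: Beta 8.293, Epsilon 7.761, Eta 4.038, Gamma 4.257, Zeta 4.430, Delta 9.221.
Webster allocation: Beta 8, Epsilon 8, Eta 4, Gamma 4, Zeta 5, Delta 9.
Every allocation lies between the lower and upper quota.

none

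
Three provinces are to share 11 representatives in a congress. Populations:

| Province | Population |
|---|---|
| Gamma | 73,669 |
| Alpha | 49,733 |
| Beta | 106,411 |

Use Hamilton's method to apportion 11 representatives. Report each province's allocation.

Standard divisor: 229813 ÷ 11 ≈ 20892.091.
Standard quotas: Gamma 3.5262, Alpha 2.3805, Beta 5.0934.
Lower quotas: Gamma 3, Alpha 2, Beta 5 (sum 10, leaving 1 seat).
Remainders in descending order: Gamma 0.5262, Alpha 0.3805, Beta 0.0934.
Largest remainder: Gamma receives the extra seat.

Gamma: 4, Alpha: 2, Beta: 5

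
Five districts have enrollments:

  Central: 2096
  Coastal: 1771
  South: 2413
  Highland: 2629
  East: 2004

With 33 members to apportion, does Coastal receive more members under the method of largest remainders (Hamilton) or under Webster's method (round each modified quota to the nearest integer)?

Hamilton

Hamilton: Central 6, Coastal 6, South 7, Highland 8, East 6.
Webster: Central 7, Coastal 5, South 7, Highland 8, East 6.
Coastal gets 6 under Hamilton and 5 under Webster.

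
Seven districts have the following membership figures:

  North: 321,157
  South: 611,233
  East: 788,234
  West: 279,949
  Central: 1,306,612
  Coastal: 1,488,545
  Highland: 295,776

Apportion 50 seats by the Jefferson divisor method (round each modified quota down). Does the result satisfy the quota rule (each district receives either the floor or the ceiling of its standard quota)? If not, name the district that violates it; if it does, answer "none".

Standard quotas: North 3.154, South 6.002, East 7.741, West 2.749, Central 12.831, Coastal 14.618, Highland 2.905.
Jefferson allocation: North 3, South 6, East 8, West 2, Central 13, Coastal 15, Highland 3.
Every allocation lies between the lower and upper quota.

none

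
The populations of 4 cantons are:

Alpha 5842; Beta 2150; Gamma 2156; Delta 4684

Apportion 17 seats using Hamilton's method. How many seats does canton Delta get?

Standard divisor: 14832 ÷ 17 ≈ 872.471.
Standard quotas: Alpha 6.6959, Beta 2.4643, Gamma 2.4711, Delta 5.3687.
Lower quotas: Alpha 6, Beta 2, Gamma 2, Delta 5 (sum 15, leaving 2 seats).
Remainders in descending order: Alpha 0.6959, Gamma 0.4711, Beta 0.4643, Delta 0.3687.
Largest remainders: Alpha, Gamma receive the extra seats.
Delta receives 5.

5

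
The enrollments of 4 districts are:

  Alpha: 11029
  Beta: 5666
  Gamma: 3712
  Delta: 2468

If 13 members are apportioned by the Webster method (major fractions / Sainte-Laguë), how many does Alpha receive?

7

Standard divisor 22875/13 ≈ 1759.615; standard quotas: Alpha 6.268, Beta 3.220, Gamma 2.110, Delta 1.403.
Rounding to the nearest integer gives 6, 3, 2, 1 = 12 seats, so the divisor must be adjusted.
With modified divisor 1670: modified quotas Alpha 6.604, Beta 3.393, Gamma 2.223, Delta 1.478.
Rounding to the nearest integer: Alpha 7, Beta 3, Gamma 2, Delta 1 (total 13).
Alpha receives 7.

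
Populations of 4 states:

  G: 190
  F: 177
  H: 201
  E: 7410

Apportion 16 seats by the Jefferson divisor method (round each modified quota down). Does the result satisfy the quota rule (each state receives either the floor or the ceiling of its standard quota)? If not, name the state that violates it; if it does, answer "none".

Standard quotas: G 0.381, F 0.355, H 0.403, E 14.861.
Jefferson allocation: G 0, F 0, H 0, E 16.
E has quota 14.861 (lower 14, upper 15) but receives 16 — outside the quota interval.

E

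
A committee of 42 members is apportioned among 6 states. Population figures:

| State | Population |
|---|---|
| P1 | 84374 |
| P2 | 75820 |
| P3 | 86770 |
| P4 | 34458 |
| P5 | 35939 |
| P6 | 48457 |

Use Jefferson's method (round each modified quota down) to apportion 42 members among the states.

Standard divisor 365818/42 ≈ 8709.952; standard quotas: P1 9.687, P2 8.705, P3 9.962, P4 3.956, P5 4.126, P6 5.563.
Rounding down gives 9, 8, 9, 3, 4, 5 = 38 seats, so the divisor must be adjusted.
With modified divisor 8300: modified quotas P1 10.166, P2 9.135, P3 10.454, P4 4.152, P5 4.330, P6 5.838.
Rounding down: P1 10, P2 9, P3 10, P4 4, P5 4, P6 5 (total 42).

P1 10, P2 9, P3 10, P4 4, P5 4, P6 5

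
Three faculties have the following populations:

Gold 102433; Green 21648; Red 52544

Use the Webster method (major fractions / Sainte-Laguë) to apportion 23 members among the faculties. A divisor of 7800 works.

With modified divisor 7800: modified quotas Gold 13.132, Green 2.775, Red 6.736.
Rounding to the nearest integer: Gold 13, Green 3, Red 7 (total 23).

Gold: 13; Green: 3; Red: 7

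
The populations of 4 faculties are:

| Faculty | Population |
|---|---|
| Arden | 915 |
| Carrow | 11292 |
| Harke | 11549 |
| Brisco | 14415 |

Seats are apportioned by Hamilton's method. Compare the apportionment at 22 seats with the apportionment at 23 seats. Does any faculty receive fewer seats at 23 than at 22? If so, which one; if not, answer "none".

At 22 seats: Arden 1, Carrow 6, Harke 7, Brisco 8.
At 23 seats: Arden 0, Carrow 7, Harke 7, Brisco 9.
Arden drops from 1 to 0.

Arden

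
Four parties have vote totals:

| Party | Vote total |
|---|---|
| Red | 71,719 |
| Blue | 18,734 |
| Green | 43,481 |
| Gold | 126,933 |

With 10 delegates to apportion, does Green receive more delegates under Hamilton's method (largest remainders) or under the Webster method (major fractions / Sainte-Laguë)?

Hamilton: Red 3, Blue 1, Green 1, Gold 5.
Webster: Red 3, Blue 1, Green 2, Gold 4.
Green gets 1 under Hamilton and 2 under Webster.

Webster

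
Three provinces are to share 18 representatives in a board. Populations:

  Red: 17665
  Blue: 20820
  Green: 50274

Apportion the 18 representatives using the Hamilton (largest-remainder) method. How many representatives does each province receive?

Total 88759; standard divisor 88759/18 ≈ 4931.056.
Standard quotas: Red 3.5824, Blue 4.2222, Green 10.1954.
Lower quotas: Red 3, Blue 4, Green 10 (sum 17, leaving 1 seat).
Remainders in descending order: Red 0.5824, Blue 0.2222, Green 0.1954.
The surplus seat goes to Red.

Red 4, Blue 4, Green 10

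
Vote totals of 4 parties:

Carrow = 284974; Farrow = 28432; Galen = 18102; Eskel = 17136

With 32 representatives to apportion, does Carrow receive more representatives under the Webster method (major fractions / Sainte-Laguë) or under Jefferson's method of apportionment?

Jefferson

Webster: Carrow 25, Farrow 3, Galen 2, Eskel 2.
Jefferson: Carrow 28, Farrow 2, Galen 1, Eskel 1.
Carrow gets 25 under Webster and 28 under Jefferson.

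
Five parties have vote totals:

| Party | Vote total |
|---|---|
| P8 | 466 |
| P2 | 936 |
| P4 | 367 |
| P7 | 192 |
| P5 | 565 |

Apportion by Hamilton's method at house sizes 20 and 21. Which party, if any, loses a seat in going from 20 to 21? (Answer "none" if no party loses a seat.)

At 20 seats: P8 4, P2 7, P4 3, P7 2, P5 4.
At 21 seats: P8 4, P2 8, P4 3, P7 1, P5 5.
P7 drops from 2 to 1.

P7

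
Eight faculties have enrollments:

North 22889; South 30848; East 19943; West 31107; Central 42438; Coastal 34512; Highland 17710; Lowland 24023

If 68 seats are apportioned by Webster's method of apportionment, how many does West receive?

10

Standard divisor 223470/68 ≈ 3286.324; standard quotas: North 6.965, South 9.387, East 6.068, West 9.466, Central 12.914, Coastal 10.502, Highland 5.389, Lowland 7.310.
Rounding to the nearest integer gives 7, 9, 6, 9, 13, 11, 5, 7 = 67 seats, so the divisor must be adjusted.
With modified divisor 3260: modified quotas North 7.021, South 9.463, East 6.117, West 9.542, Central 13.018, Coastal 10.587, Highland 5.433, Lowland 7.369.
Rounding to the nearest integer: North 7, South 9, East 6, West 10, Central 13, Coastal 11, Highland 5, Lowland 7 (total 68).
West receives 10.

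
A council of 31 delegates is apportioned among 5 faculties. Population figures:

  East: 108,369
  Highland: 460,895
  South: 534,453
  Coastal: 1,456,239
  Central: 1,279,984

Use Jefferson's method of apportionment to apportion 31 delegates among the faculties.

East=0, Highland=4, South=4, Coastal=12, Central=11

Standard divisor 3839940/31 ≈ 123869.032; standard quotas: East 0.875, Highland 3.721, South 4.315, Coastal 11.756, Central 10.333.
Rounding down gives 0, 3, 4, 11, 10 = 28 seats, so the divisor must be adjusted.
With modified divisor 113600: modified quotas East 0.954, Highland 4.057, South 4.705, Coastal 12.819, Central 11.267.
Rounding down: East 0, Highland 4, South 4, Coastal 12, Central 11 (total 31).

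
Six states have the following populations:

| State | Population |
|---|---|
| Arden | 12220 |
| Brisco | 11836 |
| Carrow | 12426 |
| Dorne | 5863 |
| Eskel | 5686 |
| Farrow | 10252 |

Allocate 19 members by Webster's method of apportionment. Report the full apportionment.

Arden 4; Brisco 4; Carrow 4; Dorne 2; Eskel 2; Farrow 3

Standard divisor 58283/19 ≈ 3067.526; standard quotas: Arden 3.984, Brisco 3.858, Carrow 4.051, Dorne 1.911, Eskel 1.854, Farrow 3.342.
Rounding to the nearest integer gives Arden 4, Brisco 4, Carrow 4, Dorne 2, Eskel 2, Farrow 3 — total 19, matching the house size, so no adjustment is needed.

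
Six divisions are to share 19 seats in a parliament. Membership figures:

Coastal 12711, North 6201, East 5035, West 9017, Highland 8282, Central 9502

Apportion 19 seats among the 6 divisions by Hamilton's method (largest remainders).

Coastal: 5, North: 2, East: 2, West: 3, Highland: 3, Central: 4

Total 50748; standard divisor 50748/19 ≈ 2670.947.
Standard quotas: Coastal 4.7590, North 2.3216, East 1.8851, West 3.3760, Highland 3.1008, Central 3.5575.
Lower quotas: Coastal 4, North 2, East 1, West 3, Highland 3, Central 3 (sum 16, leaving 3 seats).
Remainders in descending order: East 0.8851, Coastal 0.7590, Central 0.5575, West 0.3760, North 0.3216, Highland 0.1008.
Largest remainders: East, Coastal, Central receive the extra seats.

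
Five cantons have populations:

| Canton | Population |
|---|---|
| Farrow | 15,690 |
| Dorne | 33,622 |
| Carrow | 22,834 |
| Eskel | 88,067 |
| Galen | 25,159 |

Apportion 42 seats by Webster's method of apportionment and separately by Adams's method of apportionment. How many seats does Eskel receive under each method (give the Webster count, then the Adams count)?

Webster: Farrow 3, Dorne 8, Carrow 5, Eskel 20, Galen 6.
Adams: Farrow 4, Dorne 8, Carrow 5, Eskel 19, Galen 6.
Eskel gets 20 under Webster and 19 under Adams.

20 and 19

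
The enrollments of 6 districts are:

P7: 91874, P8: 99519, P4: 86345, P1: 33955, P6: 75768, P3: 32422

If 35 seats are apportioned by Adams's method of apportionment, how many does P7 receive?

Standard divisor 419883/35 ≈ 11996.657; standard quotas: P7 7.658, P8 8.296, P4 7.197, P1 2.830, P6 6.316, P3 2.703.
Rounding up gives 8, 9, 8, 3, 7, 3 = 38 seats, so the divisor must be adjusted.
With modified divisor 12900: modified quotas P7 7.122, P8 7.715, P4 6.693, P1 2.632, P6 5.873, P3 2.513.
Rounding up: P7 8, P8 8, P4 7, P1 3, P6 6, P3 3 (total 35).
P7 receives 8.

8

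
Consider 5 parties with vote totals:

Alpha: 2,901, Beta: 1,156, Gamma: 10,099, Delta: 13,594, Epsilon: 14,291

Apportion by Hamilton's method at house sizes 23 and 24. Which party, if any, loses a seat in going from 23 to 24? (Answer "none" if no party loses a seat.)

Alpha

At 23 seats: Alpha 2, Beta 1, Gamma 5, Delta 7, Epsilon 8.
At 24 seats: Alpha 1, Beta 1, Gamma 6, Delta 8, Epsilon 8.
Alpha drops from 2 to 1.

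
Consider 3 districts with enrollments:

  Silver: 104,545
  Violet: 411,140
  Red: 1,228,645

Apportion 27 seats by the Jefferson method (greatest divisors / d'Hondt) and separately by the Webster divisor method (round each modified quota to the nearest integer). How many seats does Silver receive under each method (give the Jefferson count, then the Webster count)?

Jefferson: Silver 1, Violet 6, Red 20.
Webster: Silver 2, Violet 6, Red 19.
Silver gets 1 under Jefferson and 2 under Webster.

1 and 2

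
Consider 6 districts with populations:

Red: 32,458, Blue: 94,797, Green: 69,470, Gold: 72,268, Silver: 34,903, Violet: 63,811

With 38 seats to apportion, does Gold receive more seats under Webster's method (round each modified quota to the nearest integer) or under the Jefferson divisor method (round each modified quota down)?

Webster: Red 3, Blue 10, Green 7, Gold 7, Silver 4, Violet 7.
Jefferson: Red 3, Blue 10, Green 7, Gold 8, Silver 3, Violet 7.
Gold gets 7 under Webster and 8 under Jefferson.

Jefferson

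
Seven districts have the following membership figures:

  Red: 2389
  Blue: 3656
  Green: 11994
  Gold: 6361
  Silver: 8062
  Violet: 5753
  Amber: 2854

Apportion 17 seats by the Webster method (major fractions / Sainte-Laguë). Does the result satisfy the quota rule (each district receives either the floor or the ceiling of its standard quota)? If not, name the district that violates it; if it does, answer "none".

none

Standard quotas: Red 0.989, Blue 1.513, Green 4.965, Gold 2.633, Silver 3.337, Violet 2.381, Amber 1.181.
Webster allocation: Red 1, Blue 2, Green 5, Gold 3, Silver 3, Violet 2, Amber 1.
Every allocation lies between the lower and upper quota.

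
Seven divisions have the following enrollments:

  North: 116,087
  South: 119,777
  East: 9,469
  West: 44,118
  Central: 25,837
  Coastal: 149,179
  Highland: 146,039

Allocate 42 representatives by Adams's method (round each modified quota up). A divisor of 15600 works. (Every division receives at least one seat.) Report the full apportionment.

North: 8; South: 8; East: 1; West: 3; Central: 2; Coastal: 10; Highland: 10

With modified divisor 15600: modified quotas North 7.441, South 7.678, East 0.607, West 2.828, Central 1.656, Coastal 9.563, Highland 9.361.
Rounding up: North 8, South 8, East 1, West 3, Central 2, Coastal 10, Highland 10 (total 42).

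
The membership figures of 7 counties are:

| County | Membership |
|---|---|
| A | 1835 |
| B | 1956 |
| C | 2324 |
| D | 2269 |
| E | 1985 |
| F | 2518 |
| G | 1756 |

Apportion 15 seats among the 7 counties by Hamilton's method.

Standard divisor: 14643 ÷ 15 ≈ 976.2.
Standard quotas: A 1.880, B 2.004, C 2.381, D 2.324, E 2.033, F 2.579, G 1.799.
Lower quotas: A 1, B 2, C 2, D 2, E 2, F 2, G 1 (sum 12, leaving 3 seats).
Remainders in descending order: A 0.880, G 0.799, F 0.579, C 0.381, D 0.324, E 0.033, B 0.004.
The surplus seats go to A, G, F.

A=2, B=2, C=2, D=2, E=2, F=3, G=2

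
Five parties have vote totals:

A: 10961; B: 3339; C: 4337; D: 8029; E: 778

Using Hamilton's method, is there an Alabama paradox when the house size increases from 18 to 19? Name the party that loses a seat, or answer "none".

E

At 18 seats: A 7, B 2, C 3, D 5, E 1.
At 19 seats: A 8, B 2, C 3, D 6, E 0.
E drops from 1 to 0.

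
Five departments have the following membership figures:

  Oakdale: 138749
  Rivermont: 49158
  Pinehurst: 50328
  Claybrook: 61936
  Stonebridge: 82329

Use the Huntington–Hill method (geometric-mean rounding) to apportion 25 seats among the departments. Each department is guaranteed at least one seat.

With divisor 14828: modified quotas Oakdale 9.357, Rivermont 3.315, Pinehurst 3.394, Claybrook 4.177, Stonebridge 5.552.
Geometric-mean thresholds: Oakdale √(9·10)=9.487, Rivermont √(3·4)=3.464, Pinehurst √(3·4)=3.464, Claybrook √(4·5)=4.472, Stonebridge √(5·6)=5.477.
Each quota rounded against its threshold gives Oakdale 9, Rivermont 3, Pinehurst 3, Claybrook 4, Stonebridge 6 (total 25).

Oakdale 9, Rivermont 3, Pinehurst 3, Claybrook 4, Stonebridge 6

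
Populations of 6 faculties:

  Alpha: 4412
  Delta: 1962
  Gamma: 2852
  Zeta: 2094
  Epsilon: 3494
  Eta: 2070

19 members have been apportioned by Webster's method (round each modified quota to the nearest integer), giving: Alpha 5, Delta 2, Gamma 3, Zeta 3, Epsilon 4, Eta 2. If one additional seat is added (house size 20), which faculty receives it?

Eta

Priority for the next seat is population ÷ (current seats + 0.5).
Priorities: Alpha 802.182, Delta 784.800, Gamma 814.857, Zeta 598.286, Epsilon 776.444, Eta 828.000.
Highest priority: Eta.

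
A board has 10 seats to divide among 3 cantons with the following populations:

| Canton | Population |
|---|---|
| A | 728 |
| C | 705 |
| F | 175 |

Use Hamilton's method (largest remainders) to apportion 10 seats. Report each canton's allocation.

Total 1608; standard divisor 1608/10 ≈ 160.8.
Standard quotas: A 4.527, C 4.384, F 1.088.
Lower quotas: A 4, C 4, F 1 (sum 9, leaving 1 seat).
Remainders in descending order: A 0.527, C 0.384, F 0.088.
Largest remainder: A receives the extra seat.

A 5; C 4; F 1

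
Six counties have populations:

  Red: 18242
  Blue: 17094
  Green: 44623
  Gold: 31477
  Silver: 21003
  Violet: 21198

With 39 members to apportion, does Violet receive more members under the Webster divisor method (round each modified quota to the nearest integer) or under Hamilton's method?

Hamilton

Webster: Red 5, Blue 4, Green 12, Gold 8, Silver 5, Violet 5.
Hamilton: Red 5, Blue 4, Green 11, Gold 8, Silver 5, Violet 6.
Violet gets 5 under Webster and 6 under Hamilton.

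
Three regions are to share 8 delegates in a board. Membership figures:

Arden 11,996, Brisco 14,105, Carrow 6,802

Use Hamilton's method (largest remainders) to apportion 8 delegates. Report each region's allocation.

Arden=3; Brisco=3; Carrow=2

The standard divisor is 32903/8 ≈ 4112.875.
Standard quotas: Arden 2.9167, Brisco 3.4295, Carrow 1.6538.
Lower quotas: Arden 2, Brisco 3, Carrow 1 (sum 6, leaving 2 seats).
Remainders in descending order: Arden 0.9167, Carrow 0.6538, Brisco 0.4295.
Largest remainders: Arden, Carrow receive the extra seats.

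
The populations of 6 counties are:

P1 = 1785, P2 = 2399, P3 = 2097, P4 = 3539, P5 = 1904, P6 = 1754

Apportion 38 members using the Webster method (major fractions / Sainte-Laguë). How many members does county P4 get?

10

Standard divisor 13478/38 ≈ 354.684; standard quotas: P1 5.033, P2 6.764, P3 5.912, P4 9.978, P5 5.368, P6 4.945.
Rounding to the nearest integer gives P1 5, P2 7, P3 6, P4 10, P5 5, P6 5 — total 38, matching the house size, so no adjustment is needed.
P4 receives 10.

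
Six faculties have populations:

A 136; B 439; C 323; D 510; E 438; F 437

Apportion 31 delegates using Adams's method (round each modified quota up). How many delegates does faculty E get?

6

Standard divisor 2283/31 ≈ 73.645; standard quotas: A 1.847, B 5.961, C 4.386, D 6.925, E 5.947, F 5.934.
Rounding up gives 2, 6, 5, 7, 6, 6 = 32 seats, so the divisor must be adjusted.
With modified divisor 83: modified quotas A 1.639, B 5.289, C 3.892, D 6.145, E 5.277, F 5.265.
Rounding up: A 2, B 6, C 4, D 7, E 6, F 6 (total 31).
E receives 6.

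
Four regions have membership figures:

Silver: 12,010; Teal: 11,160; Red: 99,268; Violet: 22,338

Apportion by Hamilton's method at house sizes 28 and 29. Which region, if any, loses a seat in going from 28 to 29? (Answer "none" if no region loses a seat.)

At 28 seats: Silver 3, Teal 2, Red 19, Violet 4.
At 29 seats: Silver 2, Teal 2, Red 20, Violet 5.
Silver drops from 3 to 2.

Silver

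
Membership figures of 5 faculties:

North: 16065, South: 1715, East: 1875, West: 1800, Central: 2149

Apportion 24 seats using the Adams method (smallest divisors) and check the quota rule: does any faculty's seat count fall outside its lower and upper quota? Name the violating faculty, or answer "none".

North

Standard quotas: North 16.335, South 1.744, East 1.906, West 1.830, Central 2.185.
Adams allocation: North 15, South 2, East 2, West 2, Central 3.
North has quota 16.335 (lower 16, upper 17) but receives 15 — outside the quota interval.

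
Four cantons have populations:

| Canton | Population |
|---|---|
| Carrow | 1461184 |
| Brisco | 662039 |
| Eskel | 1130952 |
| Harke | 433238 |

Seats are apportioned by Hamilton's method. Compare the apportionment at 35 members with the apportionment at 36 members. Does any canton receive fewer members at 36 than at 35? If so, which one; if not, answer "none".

At 35 seats: Carrow 14, Brisco 6, Eskel 11, Harke 4.
At 36 seats: Carrow 14, Brisco 7, Eskel 11, Harke 4.
No canton's allocation decreased.

none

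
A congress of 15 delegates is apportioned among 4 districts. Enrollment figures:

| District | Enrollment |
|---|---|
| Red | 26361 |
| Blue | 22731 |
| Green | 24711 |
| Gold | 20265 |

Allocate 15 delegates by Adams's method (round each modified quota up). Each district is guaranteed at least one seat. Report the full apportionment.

Red=4, Blue=4, Green=4, Gold=3

Standard divisor 94068/15 ≈ 6271.2; standard quotas: Red 4.204, Blue 3.625, Green 3.940, Gold 3.231.
Rounding up gives 5, 4, 4, 4 = 17 seats, so the divisor must be adjusted.
With modified divisor 7200: modified quotas Red 3.661, Blue 3.157, Green 3.432, Gold 2.815.
Rounding up: Red 4, Blue 4, Green 4, Gold 3 (total 15).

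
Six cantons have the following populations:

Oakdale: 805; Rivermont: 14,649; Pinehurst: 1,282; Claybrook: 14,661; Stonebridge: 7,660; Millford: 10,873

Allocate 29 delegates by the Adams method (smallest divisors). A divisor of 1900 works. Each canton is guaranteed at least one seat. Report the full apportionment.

Oakdale 1, Rivermont 8, Pinehurst 1, Claybrook 8, Stonebridge 5, Millford 6

With modified divisor 1900: modified quotas Oakdale 0.424, Rivermont 7.710, Pinehurst 0.675, Claybrook 7.716, Stonebridge 4.032, Millford 5.723.
Rounding up: Oakdale 1, Rivermont 8, Pinehurst 1, Claybrook 8, Stonebridge 5, Millford 6 (total 29).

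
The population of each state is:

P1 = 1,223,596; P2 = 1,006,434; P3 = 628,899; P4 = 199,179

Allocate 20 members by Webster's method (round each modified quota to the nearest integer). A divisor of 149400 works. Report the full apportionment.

P1 8; P2 7; P3 4; P4 1

With modified divisor 149400: modified quotas P1 8.190, P2 6.737, P3 4.209, P4 1.333.
Rounding to the nearest integer: P1 8, P2 7, P3 4, P4 1 (total 20).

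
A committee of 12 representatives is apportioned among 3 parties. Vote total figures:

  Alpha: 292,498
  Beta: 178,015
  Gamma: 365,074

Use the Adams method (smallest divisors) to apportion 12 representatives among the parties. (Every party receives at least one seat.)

Alpha 4, Beta 3, Gamma 5

Standard divisor 835587/12 ≈ 69632.25; standard quotas: Alpha 4.201, Beta 2.557, Gamma 5.243.
Rounding up gives 5, 3, 6 = 14 seats, so the divisor must be adjusted.
With modified divisor 81100: modified quotas Alpha 3.607, Beta 2.195, Gamma 4.502.
Rounding up: Alpha 4, Beta 3, Gamma 5 (total 12).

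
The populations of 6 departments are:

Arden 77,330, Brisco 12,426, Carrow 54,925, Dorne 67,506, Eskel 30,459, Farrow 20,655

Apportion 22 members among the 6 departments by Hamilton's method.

Arden=6, Brisco=1, Carrow=5, Dorne=6, Eskel=2, Farrow=2

The standard divisor is 263301/22 ≈ 11968.227.
Standard quotas: Arden 6.4613, Brisco 1.0382, Carrow 4.5892, Dorne 5.6404, Eskel 2.5450, Farrow 1.7258.
Lower quotas: Arden 6, Brisco 1, Carrow 4, Dorne 5, Eskel 2, Farrow 1 (sum 19, leaving 3 seats).
Remainders in descending order: Farrow 0.7258, Dorne 0.6404, Carrow 0.5892, Eskel 0.5450, Arden 0.4613, Brisco 0.0382.
The surplus seats go to Farrow, Dorne, Carrow.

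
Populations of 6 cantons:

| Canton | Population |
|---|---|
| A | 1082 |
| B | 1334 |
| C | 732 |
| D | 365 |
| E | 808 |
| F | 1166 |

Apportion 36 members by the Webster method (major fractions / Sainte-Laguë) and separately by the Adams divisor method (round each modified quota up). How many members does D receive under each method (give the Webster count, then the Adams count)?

2 and 3

Webster: A 7, B 9, C 5, D 2, E 5, F 8.
Adams: A 7, B 9, C 5, D 3, E 5, F 7.
D gets 2 under Webster and 3 under Adams.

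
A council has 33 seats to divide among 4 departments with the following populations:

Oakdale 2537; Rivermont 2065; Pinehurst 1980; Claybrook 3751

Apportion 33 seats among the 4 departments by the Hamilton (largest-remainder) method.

Oakdale=8; Rivermont=7; Pinehurst=6; Claybrook=12

Standard divisor: 10333 ÷ 33 ≈ 313.121.
Standard quotas: Oakdale 8.102, Rivermont 6.595, Pinehurst 6.323, Claybrook 11.979.
Lower quotas: Oakdale 8, Rivermont 6, Pinehurst 6, Claybrook 11 (sum 31, leaving 2 seats).
Remainders in descending order: Claybrook 0.979, Rivermont 0.595, Pinehurst 0.323, Oakdale 0.102.
The surplus seats go to Claybrook, Rivermont.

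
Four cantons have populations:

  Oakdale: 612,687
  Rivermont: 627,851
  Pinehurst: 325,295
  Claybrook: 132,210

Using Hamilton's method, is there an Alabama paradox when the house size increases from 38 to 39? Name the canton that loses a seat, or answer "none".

At 38 seats: Oakdale 14, Rivermont 14, Pinehurst 7, Claybrook 3.
At 39 seats: Oakdale 14, Rivermont 14, Pinehurst 8, Claybrook 3.
No canton's allocation decreased.

none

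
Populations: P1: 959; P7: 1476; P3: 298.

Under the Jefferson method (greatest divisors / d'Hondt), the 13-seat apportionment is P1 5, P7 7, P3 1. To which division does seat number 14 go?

Priority for the next seat is population ÷ (current seats + 1).
Priorities: P1 159.833, P7 184.500, P3 149.000.
Highest priority: P7.

P7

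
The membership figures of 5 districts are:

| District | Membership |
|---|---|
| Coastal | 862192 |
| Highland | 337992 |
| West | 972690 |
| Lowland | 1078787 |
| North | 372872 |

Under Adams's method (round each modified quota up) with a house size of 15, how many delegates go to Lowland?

Standard divisor 3624533/15 ≈ 241635.533; standard quotas: Coastal 3.568, Highland 1.399, West 4.025, Lowland 4.465, North 1.543.
Rounding up gives 4, 2, 5, 5, 2 = 18 seats, so the divisor must be adjusted.
With modified divisor 305800: modified quotas Coastal 2.819, Highland 1.105, West 3.181, Lowland 3.528, North 1.219.
Rounding up: Coastal 3, Highland 2, West 4, Lowland 4, North 2 (total 15).
Lowland receives 4.

4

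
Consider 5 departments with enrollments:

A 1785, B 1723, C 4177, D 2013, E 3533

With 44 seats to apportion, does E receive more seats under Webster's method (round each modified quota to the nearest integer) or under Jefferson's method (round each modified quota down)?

Jefferson

Webster: A 6, B 6, C 14, D 7, E 11.
Jefferson: A 6, B 5, C 14, D 7, E 12.
E gets 11 under Webster and 12 under Jefferson.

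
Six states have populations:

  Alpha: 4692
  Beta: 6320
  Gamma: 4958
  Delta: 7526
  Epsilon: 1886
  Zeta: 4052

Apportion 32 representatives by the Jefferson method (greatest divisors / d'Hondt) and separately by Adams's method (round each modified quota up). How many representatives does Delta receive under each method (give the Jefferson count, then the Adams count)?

Jefferson: Alpha 5, Beta 7, Gamma 5, Delta 9, Epsilon 2, Zeta 4.
Adams: Alpha 5, Beta 7, Gamma 5, Delta 8, Epsilon 2, Zeta 5.
Delta gets 9 under Jefferson and 8 under Adams.

9 and 8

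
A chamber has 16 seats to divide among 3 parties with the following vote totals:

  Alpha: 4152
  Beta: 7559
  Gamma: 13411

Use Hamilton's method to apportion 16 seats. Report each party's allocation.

Alpha: 3, Beta: 5, Gamma: 8

The standard divisor is 25122/16 ≈ 1570.125.
Standard quotas: Alpha 2.6444, Beta 4.8143, Gamma 8.5414.
Lower quotas: Alpha 2, Beta 4, Gamma 8 (sum 14, leaving 2 seats).
Remainders in descending order: Beta 0.8143, Alpha 0.6444, Gamma 0.5414.
Largest remainders: Beta, Alpha receive the extra seats.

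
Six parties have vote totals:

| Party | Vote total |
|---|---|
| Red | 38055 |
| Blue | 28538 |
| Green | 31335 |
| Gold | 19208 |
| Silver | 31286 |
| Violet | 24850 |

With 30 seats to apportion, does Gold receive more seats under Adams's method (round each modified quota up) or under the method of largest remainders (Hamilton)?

Adams

Adams: Red 7, Blue 5, Green 5, Gold 4, Silver 5, Violet 4.
Hamilton: Red 7, Blue 5, Green 6, Gold 3, Silver 5, Violet 4.
Gold gets 4 under Adams and 3 under Hamilton.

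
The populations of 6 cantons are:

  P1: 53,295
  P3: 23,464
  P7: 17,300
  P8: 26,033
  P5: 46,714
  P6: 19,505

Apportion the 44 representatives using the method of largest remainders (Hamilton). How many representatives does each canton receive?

Standard divisor: 186311 ÷ 44 ≈ 4234.341.
Standard quotas: P1 12.5864, P3 5.5414, P7 4.0856, P8 6.1481, P5 11.0322, P6 4.6064.
Lower quotas: P1 12, P3 5, P7 4, P8 6, P5 11, P6 4 (sum 42, leaving 2 seats).
Remainders in descending order: P6 0.6064, P1 0.5864, P3 0.5414, P8 0.1481, P7 0.0856, P5 0.0322.
Largest remainders: P6, P1 receive the extra seats.

P1 13, P3 5, P7 4, P8 6, P5 11, P6 5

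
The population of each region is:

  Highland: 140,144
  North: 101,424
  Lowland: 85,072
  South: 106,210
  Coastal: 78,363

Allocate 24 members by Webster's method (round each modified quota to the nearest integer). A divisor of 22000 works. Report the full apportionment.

Highland: 6, North: 5, Lowland: 4, South: 5, Coastal: 4

With modified divisor 22000: modified quotas Highland 6.370, North 4.610, Lowland 3.867, South 4.828, Coastal 3.562.
Rounding to the nearest integer: Highland 6, North 5, Lowland 4, South 5, Coastal 4 (total 24).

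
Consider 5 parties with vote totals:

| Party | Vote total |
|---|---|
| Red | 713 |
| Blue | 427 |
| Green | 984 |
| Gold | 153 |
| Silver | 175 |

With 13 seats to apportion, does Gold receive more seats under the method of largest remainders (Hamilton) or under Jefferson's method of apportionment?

Hamilton: Red 4, Blue 2, Green 5, Gold 1, Silver 1.
Jefferson: Red 4, Blue 2, Green 6, Gold 0, Silver 1.
Gold gets 1 under Hamilton and 0 under Jefferson.

Hamilton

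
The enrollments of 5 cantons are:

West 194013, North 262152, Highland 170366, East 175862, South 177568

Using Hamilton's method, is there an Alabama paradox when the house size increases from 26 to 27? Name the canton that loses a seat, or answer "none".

none

At 26 seats: West 5, North 7, Highland 4, East 5, South 5.
At 27 seats: West 5, North 7, Highland 5, East 5, South 5.
No canton's allocation decreased.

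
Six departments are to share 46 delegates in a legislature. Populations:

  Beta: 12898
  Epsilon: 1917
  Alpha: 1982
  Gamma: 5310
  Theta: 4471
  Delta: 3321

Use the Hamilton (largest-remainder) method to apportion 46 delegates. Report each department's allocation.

Total 29899; standard divisor 29899/46 ≈ 649.978.
Standard quotas: Beta 19.8437, Epsilon 2.9493, Alpha 3.0493, Gamma 8.1695, Theta 6.8787, Delta 5.1094.
Lower quotas: Beta 19, Epsilon 2, Alpha 3, Gamma 8, Theta 6, Delta 5 (sum 43, leaving 3 seats).
Remainders in descending order: Epsilon 0.9493, Theta 0.8787, Beta 0.8437, Gamma 0.1695, Delta 0.1094, Alpha 0.0493.
Largest remainders: Epsilon, Theta, Beta receive the extra seats.

Beta: 20; Epsilon: 3; Alpha: 3; Gamma: 8; Theta: 7; Delta: 5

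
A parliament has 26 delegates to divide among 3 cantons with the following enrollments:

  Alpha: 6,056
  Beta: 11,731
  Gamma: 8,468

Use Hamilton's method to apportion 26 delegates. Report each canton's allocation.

Alpha 6, Beta 12, Gamma 8

Standard divisor: 26255 ÷ 26 ≈ 1009.808.
Standard quotas: Alpha 5.9972, Beta 11.6171, Gamma 8.3858.
Lower quotas: Alpha 5, Beta 11, Gamma 8 (sum 24, leaving 2 seats).
Remainders in descending order: Alpha 0.9972, Beta 0.6171, Gamma 0.3858.
Largest remainders: Alpha, Beta receive the extra seats.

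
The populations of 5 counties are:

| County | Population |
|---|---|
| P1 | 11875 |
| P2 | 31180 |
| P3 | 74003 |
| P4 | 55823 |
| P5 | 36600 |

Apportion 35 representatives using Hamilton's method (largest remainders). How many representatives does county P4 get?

Standard divisor: 209481 ÷ 35 ≈ 5985.171.
Standard quotas: P1 1.9841, P2 5.2095, P3 12.3644, P4 9.3269, P5 6.1151.
Lower quotas: P1 1, P2 5, P3 12, P4 9, P5 6 (sum 33, leaving 2 seats).
Remainders in descending order: P1 0.9841, P3 0.3644, P4 0.3269, P2 0.2095, P5 0.1151.
Largest remainders: P1, P3 receive the extra seats.
P4 receives 9.

9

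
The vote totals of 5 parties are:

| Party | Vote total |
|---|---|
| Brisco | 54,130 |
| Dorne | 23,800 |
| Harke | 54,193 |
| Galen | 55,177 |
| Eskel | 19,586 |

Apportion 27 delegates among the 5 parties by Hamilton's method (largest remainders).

Brisco 7; Dorne 3; Harke 7; Galen 7; Eskel 3

Standard divisor: 206886 ÷ 27 ≈ 7662.444.
Standard quotas: Brisco 7.0643, Dorne 3.1061, Harke 7.0725, Galen 7.2010, Eskel 2.5561.
Lower quotas: Brisco 7, Dorne 3, Harke 7, Galen 7, Eskel 2 (sum 26, leaving 1 seat).
Remainders in descending order: Eskel 0.5561, Galen 0.2010, Dorne 0.1061, Harke 0.0725, Brisco 0.0643.
The surplus seat goes to Eskel.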